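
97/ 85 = 1.14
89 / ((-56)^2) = 89/3136 = 0.03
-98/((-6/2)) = 32.67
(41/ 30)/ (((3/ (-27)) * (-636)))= 41/2120 = 0.02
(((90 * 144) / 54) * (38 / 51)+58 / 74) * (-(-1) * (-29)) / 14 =-468031/1258 = -372.04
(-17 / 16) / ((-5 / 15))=51/16 = 3.19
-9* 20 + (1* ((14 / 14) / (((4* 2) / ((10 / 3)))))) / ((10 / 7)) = -4313/24 = -179.71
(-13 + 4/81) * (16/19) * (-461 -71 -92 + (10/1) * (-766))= 90343.51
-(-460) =460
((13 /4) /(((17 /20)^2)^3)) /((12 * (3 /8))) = 416000000/217238121 = 1.91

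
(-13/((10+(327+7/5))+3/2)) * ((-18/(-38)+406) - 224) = -450710/64581 = -6.98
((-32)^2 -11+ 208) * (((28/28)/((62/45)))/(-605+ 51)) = -54945/34348 = -1.60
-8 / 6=-4/3 = -1.33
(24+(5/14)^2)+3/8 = 9605/392 = 24.50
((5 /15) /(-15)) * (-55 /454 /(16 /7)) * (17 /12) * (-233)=-304997/784512 = -0.39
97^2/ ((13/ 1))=9409/13 = 723.77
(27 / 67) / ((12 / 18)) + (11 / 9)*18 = 3029/134 = 22.60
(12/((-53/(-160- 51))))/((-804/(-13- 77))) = 18990/3551 = 5.35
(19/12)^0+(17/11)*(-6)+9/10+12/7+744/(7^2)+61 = 380131/5390 = 70.53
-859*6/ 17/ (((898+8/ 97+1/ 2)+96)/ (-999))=998876124/3280133 = 304.52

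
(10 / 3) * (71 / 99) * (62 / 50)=4402/1485 = 2.96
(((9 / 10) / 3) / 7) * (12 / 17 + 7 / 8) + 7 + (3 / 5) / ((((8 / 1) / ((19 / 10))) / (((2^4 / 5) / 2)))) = 1736389/238000 = 7.30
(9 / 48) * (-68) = -51/4 = -12.75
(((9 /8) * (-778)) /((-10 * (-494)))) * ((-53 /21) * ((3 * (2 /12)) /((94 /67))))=0.16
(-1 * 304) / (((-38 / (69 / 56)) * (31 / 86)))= 5934/217 = 27.35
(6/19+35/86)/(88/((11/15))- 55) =1181/106210 = 0.01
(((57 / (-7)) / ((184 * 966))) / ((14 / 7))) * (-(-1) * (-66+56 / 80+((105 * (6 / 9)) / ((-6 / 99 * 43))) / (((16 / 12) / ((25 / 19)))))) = 1500127/713345920 = 0.00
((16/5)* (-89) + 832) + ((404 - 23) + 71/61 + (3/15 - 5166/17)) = 625.68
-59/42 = -1.40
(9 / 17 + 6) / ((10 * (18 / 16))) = 148/255 = 0.58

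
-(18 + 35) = -53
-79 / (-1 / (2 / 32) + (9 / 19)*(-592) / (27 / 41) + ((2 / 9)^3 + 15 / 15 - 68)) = 1094229/7047577 = 0.16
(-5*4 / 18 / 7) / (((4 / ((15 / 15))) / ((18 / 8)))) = -5/56 = -0.09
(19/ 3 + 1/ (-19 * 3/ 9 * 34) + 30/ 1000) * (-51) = -616157/1900 = -324.29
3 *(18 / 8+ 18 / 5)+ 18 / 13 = 4923/260 = 18.93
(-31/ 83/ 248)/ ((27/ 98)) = -49/8964 = -0.01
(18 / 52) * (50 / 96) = 75/416 = 0.18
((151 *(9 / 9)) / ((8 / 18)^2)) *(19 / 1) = 232389/16 = 14524.31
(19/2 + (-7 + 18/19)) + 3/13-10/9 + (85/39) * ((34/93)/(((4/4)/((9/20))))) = 201611/68913 = 2.93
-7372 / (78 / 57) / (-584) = 35017/3796 = 9.22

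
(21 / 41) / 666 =7/9102 = 0.00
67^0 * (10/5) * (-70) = -140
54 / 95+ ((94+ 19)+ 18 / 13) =141967/1235 = 114.95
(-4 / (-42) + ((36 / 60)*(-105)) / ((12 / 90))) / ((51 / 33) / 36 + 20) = -1309506/55559 = -23.57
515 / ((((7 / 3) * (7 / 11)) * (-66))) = -515/98 = -5.26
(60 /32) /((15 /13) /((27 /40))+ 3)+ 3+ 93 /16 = 81201/8816 = 9.21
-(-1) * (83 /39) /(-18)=-83/702 = -0.12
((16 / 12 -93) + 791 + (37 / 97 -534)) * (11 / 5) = 530453/1455 = 364.57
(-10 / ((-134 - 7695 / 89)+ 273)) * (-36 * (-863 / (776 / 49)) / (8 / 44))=-266136255/129592 = -2053.65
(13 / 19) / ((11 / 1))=13/209 = 0.06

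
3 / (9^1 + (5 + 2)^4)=3/2410 = 0.00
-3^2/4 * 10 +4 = -37/2 = -18.50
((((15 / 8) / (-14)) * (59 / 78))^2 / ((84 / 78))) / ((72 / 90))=435125/36528128 = 0.01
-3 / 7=-0.43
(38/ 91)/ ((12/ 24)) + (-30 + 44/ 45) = -115426/4095 = -28.19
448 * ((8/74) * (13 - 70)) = -102144/37 = -2760.65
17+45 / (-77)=1264/77 = 16.42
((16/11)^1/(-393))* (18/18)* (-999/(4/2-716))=-888/171479 = -0.01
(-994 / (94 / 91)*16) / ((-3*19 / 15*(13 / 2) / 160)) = 89062400/893 = 99733.93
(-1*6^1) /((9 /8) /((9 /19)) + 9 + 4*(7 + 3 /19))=-304/2027 = -0.15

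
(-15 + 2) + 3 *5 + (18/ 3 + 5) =13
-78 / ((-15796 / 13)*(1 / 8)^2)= 16224/3949 = 4.11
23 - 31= -8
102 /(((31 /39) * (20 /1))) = 1989/310 = 6.42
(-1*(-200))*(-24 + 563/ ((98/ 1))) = -178900/49 = -3651.02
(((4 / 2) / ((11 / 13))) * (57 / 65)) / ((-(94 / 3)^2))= -513/242990 = 0.00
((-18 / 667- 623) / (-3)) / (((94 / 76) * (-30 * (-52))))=7895621/73356660 = 0.11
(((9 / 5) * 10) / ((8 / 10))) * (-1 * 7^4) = -108045/2 = -54022.50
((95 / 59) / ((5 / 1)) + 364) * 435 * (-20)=-187006500/59 = -3169601.69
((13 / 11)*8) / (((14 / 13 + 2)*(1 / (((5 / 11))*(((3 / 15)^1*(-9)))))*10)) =-1521/6050 = -0.25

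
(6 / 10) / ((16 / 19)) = 57/80 = 0.71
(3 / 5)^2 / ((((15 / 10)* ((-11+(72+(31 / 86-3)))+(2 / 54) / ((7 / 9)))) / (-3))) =-32508/2637125 = -0.01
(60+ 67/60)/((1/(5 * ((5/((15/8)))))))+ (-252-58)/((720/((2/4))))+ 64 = 126529/144 = 878.67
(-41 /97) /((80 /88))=-451/970 = -0.46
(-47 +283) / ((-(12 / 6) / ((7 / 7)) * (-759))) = 118/759 = 0.16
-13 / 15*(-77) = 1001/15 = 66.73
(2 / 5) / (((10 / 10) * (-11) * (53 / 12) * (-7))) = 24/20405 = 0.00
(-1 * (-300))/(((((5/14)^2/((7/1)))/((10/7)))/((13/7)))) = 43680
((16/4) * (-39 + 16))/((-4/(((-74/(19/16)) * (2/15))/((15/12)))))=-217856/1425 = -152.88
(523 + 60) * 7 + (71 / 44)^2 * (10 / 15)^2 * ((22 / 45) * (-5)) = 7267301/1782 = 4078.17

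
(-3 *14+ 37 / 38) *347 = -540973/38 = -14236.13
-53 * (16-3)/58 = -689/58 = -11.88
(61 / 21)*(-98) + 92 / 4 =-785/3 = -261.67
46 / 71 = 0.65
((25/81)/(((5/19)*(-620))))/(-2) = 19/20088 = 0.00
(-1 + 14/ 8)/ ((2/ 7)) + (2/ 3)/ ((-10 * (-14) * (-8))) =4409/1680 = 2.62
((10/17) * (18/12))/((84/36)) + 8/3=3.04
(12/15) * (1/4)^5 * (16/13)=1/1040 = 0.00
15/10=1.50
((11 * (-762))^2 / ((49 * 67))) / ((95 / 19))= 70257924/16415 = 4280.11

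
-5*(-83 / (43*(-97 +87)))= -83/86 = -0.97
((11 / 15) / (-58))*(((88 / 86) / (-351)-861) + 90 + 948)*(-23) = 675868501/13130910 = 51.47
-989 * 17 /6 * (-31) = 521203/6 = 86867.17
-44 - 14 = -58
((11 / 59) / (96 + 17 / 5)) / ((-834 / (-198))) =1815/4075897 = 0.00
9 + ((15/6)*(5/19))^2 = 13621/1444 = 9.43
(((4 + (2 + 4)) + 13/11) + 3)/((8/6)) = 117/11 = 10.64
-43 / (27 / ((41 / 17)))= -1763/459 = -3.84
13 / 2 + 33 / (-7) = 25/14 = 1.79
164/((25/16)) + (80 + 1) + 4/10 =4659/25 = 186.36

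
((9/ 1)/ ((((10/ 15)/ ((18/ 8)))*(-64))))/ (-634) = 243/324608 = 0.00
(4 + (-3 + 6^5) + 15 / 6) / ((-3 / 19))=-295621/6 = -49270.17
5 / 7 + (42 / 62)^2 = 7892/6727 = 1.17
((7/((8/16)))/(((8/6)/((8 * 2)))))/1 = 168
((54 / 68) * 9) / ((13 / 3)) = 729/442 = 1.65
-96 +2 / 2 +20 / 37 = -3495/37 = -94.46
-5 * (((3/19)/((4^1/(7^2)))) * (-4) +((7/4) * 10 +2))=-2235/38 = -58.82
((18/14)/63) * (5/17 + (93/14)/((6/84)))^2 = 2515396/14161 = 177.63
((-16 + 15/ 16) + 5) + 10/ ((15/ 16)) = 29/48 = 0.60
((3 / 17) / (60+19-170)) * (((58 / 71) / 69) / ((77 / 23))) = -58/8457449 = 0.00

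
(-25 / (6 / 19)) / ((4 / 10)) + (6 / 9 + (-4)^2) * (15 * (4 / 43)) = -90125/516 = -174.66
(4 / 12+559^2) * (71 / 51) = 435023.03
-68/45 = -1.51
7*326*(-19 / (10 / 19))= -411901/5 = -82380.20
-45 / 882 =-5/98 = -0.05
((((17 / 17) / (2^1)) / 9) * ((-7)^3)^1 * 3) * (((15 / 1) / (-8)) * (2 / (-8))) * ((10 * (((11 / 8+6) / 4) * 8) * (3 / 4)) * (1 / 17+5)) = -65264325/4352 = -14996.40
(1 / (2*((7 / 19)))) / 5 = 19/70 = 0.27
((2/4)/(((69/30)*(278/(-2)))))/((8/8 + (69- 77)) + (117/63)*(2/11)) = 385/1640061 = 0.00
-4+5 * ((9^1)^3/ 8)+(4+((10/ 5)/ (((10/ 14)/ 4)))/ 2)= 18449/40 = 461.22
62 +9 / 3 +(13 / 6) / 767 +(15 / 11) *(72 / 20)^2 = 1609693/19470 = 82.68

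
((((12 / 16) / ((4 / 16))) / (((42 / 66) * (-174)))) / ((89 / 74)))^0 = 1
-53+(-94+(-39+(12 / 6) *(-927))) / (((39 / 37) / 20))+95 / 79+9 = -116291879/3081 = -37744.85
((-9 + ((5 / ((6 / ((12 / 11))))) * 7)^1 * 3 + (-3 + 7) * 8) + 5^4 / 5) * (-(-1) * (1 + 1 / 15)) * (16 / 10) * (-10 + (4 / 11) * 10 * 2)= -470528/605 = -777.73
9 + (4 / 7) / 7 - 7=102/49 = 2.08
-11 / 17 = -0.65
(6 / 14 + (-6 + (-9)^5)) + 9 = -59045.57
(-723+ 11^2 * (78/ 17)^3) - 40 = 53672173/4913 = 10924.52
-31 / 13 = -2.38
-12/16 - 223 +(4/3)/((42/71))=-55817/252 = -221.50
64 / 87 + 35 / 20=865/348 = 2.49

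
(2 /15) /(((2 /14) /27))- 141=-579/5 = -115.80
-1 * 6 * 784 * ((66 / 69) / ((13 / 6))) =-620928/299 = -2076.68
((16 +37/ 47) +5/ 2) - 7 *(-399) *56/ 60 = 1234261/470 = 2626.09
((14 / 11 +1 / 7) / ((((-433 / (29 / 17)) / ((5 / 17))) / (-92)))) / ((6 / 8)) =5816240/28906647 = 0.20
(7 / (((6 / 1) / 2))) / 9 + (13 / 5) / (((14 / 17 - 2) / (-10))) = 22.36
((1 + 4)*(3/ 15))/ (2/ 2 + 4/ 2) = 1/3 = 0.33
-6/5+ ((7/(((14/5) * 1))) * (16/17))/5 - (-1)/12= -659/1020 = -0.65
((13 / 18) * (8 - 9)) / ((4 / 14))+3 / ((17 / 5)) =-1007/612 = -1.65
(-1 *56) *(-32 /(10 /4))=3584/5 = 716.80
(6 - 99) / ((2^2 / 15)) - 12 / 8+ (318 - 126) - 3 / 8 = -1269/8 = -158.62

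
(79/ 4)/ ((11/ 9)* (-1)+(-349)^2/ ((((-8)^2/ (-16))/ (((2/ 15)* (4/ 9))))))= -10665/975068 = -0.01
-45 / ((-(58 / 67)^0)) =45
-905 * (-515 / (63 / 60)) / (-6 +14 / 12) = -18643000/203 = -91837.44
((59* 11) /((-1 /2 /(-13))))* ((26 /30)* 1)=219362/15 = 14624.13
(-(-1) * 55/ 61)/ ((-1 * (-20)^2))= -11/4880 = 0.00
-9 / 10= -0.90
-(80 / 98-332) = 16228/49 = 331.18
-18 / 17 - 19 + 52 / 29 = -9005/493 = -18.27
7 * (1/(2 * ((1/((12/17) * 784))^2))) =309786624/289 = 1071926.03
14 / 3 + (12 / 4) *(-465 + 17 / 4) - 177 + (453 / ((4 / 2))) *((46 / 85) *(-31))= -5461543/1020 = -5354.45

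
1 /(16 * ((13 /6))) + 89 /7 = 12.74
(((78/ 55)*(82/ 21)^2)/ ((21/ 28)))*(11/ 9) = 699296/19845 = 35.24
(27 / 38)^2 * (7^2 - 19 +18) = 8748/361 = 24.23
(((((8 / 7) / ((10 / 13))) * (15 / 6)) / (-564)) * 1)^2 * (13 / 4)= 2197/15586704 = 0.00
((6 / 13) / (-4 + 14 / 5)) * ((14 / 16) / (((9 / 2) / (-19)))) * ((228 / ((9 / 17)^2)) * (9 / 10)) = 1040.32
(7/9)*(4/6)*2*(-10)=-10.37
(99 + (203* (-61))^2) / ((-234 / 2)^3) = -153338788/1601613 = -95.74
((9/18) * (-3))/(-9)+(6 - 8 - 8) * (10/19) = -581/114 = -5.10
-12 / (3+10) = -12/13 = -0.92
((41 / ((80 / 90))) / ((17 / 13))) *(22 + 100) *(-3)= -877851/68 = -12909.57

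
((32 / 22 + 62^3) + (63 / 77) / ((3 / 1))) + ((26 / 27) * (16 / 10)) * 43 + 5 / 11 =354018704/1485 = 238396.43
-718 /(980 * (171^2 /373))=-133907/14328090 = -0.01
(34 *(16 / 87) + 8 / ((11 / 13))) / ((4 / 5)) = 18790/957 = 19.63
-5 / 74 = -0.07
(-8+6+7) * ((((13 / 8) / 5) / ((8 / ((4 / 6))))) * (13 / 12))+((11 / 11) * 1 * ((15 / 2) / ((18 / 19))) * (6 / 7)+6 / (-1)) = 0.93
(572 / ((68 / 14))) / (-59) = -2002/1003 = -2.00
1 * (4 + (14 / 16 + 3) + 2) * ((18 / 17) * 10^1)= 3555/34 = 104.56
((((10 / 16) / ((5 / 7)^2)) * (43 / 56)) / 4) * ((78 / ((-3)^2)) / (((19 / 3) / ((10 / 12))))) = 0.27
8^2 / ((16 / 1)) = 4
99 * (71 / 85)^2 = 499059/7225 = 69.07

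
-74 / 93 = -0.80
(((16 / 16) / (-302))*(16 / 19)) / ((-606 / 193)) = 772/869307 = 0.00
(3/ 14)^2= 9/196 = 0.05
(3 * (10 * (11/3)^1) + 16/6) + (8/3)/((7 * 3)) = 7106/63 = 112.79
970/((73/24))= 23280/73 = 318.90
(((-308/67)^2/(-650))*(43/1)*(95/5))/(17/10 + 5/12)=-465023328/37056695 = -12.55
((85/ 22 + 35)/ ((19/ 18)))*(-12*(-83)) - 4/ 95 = 36670.87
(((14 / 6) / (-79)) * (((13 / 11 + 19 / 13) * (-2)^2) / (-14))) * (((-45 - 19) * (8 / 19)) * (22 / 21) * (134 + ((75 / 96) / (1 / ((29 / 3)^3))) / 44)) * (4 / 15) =-730095232/28976805 = -25.20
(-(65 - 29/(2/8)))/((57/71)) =1207/19 = 63.53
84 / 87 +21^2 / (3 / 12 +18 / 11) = 234.75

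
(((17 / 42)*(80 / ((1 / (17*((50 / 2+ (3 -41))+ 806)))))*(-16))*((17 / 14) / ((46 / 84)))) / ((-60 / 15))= 623361440/161 = 3871810.19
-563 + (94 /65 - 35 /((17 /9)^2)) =-10733064/18785 = -571.36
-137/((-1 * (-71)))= -1.93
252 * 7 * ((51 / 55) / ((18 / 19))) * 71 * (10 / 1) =13484604/11 = 1225873.09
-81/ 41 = -1.98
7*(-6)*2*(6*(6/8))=-378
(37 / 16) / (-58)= -37/928 = -0.04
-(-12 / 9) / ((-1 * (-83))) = 4/249 = 0.02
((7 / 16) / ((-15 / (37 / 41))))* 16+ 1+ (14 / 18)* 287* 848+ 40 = 349319428/1845 = 189333.02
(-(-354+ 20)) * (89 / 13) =29726/13 = 2286.62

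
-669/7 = -95.57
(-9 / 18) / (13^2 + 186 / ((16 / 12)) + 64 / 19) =-19/11851 = 0.00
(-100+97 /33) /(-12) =3203/396 = 8.09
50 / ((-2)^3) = -25/4 = -6.25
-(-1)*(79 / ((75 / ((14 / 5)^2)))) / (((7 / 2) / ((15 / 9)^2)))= 4424/675 = 6.55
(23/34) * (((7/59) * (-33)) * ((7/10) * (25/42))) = -8855/8024 = -1.10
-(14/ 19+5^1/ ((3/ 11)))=-19.07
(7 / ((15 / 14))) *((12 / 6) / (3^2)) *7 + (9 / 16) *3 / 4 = 91453/8640 = 10.58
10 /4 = 5/2 = 2.50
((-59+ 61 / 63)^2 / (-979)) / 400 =-835396/97141275 = -0.01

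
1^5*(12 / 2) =6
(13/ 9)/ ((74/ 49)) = 637/666 = 0.96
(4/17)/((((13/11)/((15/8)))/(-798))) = -65835/221 = -297.90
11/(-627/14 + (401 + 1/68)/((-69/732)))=-5474/2139353 = 0.00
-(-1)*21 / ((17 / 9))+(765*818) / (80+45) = 2132343/425 = 5017.28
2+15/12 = 13/4 = 3.25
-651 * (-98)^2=-6252204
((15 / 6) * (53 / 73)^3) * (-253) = -188329405/778034 = -242.06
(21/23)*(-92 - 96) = -3948/23 = -171.65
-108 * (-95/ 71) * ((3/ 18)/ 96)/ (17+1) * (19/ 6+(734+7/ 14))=210235/20448 = 10.28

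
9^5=59049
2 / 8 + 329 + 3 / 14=9225/28 = 329.46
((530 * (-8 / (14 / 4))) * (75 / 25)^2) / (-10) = 7632/7 = 1090.29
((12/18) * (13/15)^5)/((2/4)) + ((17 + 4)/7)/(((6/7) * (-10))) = 2751313/9112500 = 0.30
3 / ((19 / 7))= 21/19 = 1.11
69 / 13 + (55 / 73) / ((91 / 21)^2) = 65976/12337 = 5.35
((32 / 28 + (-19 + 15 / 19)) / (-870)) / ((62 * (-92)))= -227/66000984 = 0.00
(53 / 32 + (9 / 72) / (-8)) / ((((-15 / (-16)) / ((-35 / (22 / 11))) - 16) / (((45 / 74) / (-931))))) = 675/10111952 = 0.00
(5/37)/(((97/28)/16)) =2240/3589 = 0.62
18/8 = 9/4 = 2.25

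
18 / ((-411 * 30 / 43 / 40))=-344/137 = -2.51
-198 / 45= -22/5 = -4.40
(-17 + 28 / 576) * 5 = -12205/144 = -84.76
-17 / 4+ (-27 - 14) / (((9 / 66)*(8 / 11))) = -1253/3 = -417.67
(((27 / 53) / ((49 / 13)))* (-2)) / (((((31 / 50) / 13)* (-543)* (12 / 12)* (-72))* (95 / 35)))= -4225/79103878 = 0.00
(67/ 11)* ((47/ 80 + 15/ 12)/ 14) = 1407/1760 = 0.80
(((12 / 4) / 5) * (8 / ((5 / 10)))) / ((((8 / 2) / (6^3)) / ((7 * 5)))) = 18144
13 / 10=1.30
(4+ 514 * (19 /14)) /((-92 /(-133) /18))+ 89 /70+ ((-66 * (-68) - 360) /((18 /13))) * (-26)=-143106347/2415 = -59257.29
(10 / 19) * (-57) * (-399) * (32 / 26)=191520/13 = 14732.31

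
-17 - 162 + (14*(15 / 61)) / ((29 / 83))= -299221/1769 = -169.15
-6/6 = -1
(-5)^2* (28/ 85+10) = 4390/17 = 258.24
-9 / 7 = -1.29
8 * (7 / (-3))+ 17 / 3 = -13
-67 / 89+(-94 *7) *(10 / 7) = -83727/89 = -940.75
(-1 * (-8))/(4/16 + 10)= 32/41 = 0.78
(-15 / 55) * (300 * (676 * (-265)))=161226000/11 = 14656909.09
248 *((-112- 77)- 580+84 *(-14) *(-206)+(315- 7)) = 59965160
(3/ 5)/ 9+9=136/15 = 9.07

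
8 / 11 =0.73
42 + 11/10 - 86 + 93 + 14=641/10 = 64.10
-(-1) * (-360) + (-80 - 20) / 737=-265420/737 = -360.14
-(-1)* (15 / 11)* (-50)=-750/11 = -68.18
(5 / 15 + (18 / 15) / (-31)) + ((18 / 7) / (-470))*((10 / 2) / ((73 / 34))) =3148039/11167905 = 0.28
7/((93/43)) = 301/93 = 3.24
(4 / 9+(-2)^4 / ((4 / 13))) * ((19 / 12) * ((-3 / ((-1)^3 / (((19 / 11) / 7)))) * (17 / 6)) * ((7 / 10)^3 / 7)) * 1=2534581/297000 = 8.53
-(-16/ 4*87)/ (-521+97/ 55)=-9570/14279 = -0.67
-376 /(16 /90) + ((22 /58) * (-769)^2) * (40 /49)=257193425/1421 = 180994.67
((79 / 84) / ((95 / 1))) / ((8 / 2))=79/31920 = 0.00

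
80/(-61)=-80/61 = -1.31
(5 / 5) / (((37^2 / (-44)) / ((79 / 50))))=-1738/34225 = -0.05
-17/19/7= -17/133 = -0.13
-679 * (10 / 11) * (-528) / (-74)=-162960/37 = -4404.32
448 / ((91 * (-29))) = -64/377 = -0.17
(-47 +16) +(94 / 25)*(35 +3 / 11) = 27947/275 = 101.63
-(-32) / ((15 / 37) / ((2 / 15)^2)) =4736/3375 = 1.40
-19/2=-9.50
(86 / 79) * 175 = 190.51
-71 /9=-7.89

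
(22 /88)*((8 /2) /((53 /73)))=73/53 = 1.38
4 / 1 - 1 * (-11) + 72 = 87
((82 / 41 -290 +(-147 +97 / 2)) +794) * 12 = 4890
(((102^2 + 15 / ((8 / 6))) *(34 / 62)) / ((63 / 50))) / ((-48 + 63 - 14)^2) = 1967325/434 = 4533.01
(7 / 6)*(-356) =-1246/3 = -415.33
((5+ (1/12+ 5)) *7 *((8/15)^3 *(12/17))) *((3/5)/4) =108416/95625 = 1.13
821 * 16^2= 210176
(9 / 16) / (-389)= -9/6224 = 0.00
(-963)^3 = -893056347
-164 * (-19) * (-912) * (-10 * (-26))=-738865920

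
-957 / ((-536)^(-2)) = -274942272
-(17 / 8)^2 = -289/64 = -4.52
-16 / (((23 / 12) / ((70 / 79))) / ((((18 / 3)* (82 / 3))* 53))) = -116820480/1817 = -64293.05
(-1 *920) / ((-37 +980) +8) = -920/951 = -0.97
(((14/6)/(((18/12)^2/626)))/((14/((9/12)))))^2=97969/81 = 1209.49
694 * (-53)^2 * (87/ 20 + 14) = 357723341/10 = 35772334.10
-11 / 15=-0.73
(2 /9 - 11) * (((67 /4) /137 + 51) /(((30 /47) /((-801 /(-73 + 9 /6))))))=-174878681/18084 = -9670.35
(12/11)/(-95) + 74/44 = 3491/2090 = 1.67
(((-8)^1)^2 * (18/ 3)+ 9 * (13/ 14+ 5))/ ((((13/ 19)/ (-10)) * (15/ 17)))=-50711/7 = -7244.43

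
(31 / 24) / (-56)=-31/1344 = -0.02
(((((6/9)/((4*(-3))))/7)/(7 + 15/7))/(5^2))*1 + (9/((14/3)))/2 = 194393/201600 = 0.96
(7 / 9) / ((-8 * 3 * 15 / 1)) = -7/3240 = 0.00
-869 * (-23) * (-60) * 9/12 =-899415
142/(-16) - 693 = -5615/8 = -701.88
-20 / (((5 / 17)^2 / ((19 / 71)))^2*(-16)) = 30151081/2520500 = 11.96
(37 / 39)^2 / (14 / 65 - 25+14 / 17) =-0.04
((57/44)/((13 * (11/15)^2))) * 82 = 525825/34606 = 15.19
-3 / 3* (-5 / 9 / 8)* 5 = 25/72 = 0.35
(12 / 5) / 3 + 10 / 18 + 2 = 151/45 = 3.36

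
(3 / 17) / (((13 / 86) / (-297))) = -76626/221 = -346.72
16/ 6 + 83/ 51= 73/17 = 4.29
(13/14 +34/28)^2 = 4.59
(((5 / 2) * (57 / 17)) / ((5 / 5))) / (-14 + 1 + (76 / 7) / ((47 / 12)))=-18753/22882 = -0.82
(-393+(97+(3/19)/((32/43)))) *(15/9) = -899195/1824 = -492.98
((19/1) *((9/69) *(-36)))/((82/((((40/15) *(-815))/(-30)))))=-74328/943 = -78.82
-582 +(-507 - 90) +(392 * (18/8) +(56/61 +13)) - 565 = -51733/61 = -848.08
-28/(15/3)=-28/5 = -5.60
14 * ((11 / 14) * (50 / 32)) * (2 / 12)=275/96 = 2.86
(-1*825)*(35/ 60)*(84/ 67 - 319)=40981325/268 = 152915.39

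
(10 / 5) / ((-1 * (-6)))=1/3 = 0.33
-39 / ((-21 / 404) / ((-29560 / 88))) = -19406140/77 = -252027.79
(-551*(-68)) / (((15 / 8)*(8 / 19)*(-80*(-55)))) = 177973/16500 = 10.79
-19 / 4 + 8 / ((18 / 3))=-41/12 = -3.42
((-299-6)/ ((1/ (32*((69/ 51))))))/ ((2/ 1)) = -6602.35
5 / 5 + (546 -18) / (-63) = -155/21 = -7.38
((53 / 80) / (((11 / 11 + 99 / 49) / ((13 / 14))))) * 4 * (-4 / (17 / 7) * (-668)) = 5638087/6290 = 896.36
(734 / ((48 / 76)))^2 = 48622729/36 = 1350631.36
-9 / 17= -0.53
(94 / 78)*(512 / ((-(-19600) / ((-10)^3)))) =-60160/1911 = -31.48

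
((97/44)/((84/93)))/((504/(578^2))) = 251147647/155232 = 1617.89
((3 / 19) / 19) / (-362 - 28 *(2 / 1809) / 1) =-5427/236423954 = 0.00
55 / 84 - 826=-69329/84 = -825.35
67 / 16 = 4.19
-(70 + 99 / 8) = -659/8 = -82.38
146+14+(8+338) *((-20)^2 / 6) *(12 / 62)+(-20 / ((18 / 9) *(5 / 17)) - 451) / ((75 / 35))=409031/93 = 4398.18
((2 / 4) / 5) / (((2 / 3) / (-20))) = -3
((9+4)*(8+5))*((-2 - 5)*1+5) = -338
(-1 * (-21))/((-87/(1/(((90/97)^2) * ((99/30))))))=-65863/775170 = -0.08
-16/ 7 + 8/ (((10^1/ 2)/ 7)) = 312/35 = 8.91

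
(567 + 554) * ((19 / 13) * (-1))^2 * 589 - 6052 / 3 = 714048539/507 = 1408379.76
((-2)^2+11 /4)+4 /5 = 151/20 = 7.55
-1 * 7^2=-49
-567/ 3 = -189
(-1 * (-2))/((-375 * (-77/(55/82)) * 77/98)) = 2/33825 = 0.00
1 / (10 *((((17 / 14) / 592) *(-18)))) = -2072/765 = -2.71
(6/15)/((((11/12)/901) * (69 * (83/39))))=281112/104995 = 2.68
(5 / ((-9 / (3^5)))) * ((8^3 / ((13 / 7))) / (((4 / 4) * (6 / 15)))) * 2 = -2419200/13 = -186092.31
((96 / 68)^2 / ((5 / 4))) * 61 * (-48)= -6746112/1445 = -4668.59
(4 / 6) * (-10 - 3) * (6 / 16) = -13/4 = -3.25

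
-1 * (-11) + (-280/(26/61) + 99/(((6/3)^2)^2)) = -133065/208 = -639.74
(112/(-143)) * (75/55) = -1.07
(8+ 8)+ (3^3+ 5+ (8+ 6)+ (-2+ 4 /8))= 121/2 = 60.50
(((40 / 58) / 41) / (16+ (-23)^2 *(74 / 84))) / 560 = 3/48142610 = 0.00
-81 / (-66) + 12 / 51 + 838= 313959/374 = 839.46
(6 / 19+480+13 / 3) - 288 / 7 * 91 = -185783/57 = -3259.35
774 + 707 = 1481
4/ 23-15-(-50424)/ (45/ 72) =9276311/115 = 80663.57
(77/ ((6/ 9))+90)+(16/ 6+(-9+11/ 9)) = 3607/18 = 200.39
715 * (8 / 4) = 1430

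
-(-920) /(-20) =-46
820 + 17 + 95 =932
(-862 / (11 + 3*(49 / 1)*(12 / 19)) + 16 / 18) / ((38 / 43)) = -2829787/337383 = -8.39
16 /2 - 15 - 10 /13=-7.77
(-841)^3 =-594823321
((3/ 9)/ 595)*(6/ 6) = 1/1785 = 0.00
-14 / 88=-7/44 = -0.16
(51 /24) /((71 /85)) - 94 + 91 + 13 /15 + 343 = 2925859/8520 = 343.41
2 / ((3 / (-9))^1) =-6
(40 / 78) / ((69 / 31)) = 620/2691 = 0.23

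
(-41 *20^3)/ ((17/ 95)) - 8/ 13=-405080136/221 = -1832941.79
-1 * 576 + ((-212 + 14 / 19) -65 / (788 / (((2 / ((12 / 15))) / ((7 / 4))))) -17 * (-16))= -27006995/52402 = -515.38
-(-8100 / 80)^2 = -164025/16 = -10251.56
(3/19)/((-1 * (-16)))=3/304 = 0.01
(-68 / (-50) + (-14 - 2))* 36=-13176/25 = -527.04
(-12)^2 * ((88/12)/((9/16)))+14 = 5674/3 = 1891.33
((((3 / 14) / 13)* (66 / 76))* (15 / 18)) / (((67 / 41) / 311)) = 2103915/926744 = 2.27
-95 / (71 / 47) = -4465/71 = -62.89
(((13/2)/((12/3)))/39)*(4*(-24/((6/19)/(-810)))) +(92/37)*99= 388728/37 = 10506.16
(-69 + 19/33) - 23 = -3017/33 = -91.42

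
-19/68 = -0.28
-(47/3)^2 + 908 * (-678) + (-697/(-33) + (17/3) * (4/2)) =-60967862/99 = -615836.99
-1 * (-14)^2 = -196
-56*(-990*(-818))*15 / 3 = -226749600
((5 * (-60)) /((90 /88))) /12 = -220/9 = -24.44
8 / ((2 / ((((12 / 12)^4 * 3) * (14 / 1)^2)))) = 2352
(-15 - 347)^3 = -47437928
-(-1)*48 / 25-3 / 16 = 1.73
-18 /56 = -9/28 = -0.32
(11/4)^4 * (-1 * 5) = -73205/256 = -285.96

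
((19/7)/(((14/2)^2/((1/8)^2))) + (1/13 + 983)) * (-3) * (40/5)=-841640421/35672 = -23593.87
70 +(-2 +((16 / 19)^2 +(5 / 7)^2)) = 1224421/17689 = 69.22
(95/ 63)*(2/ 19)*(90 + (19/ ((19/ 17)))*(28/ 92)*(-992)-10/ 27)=-31316360/39123 = -800.46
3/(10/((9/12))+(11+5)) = 9/88 = 0.10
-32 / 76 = -8/19 = -0.42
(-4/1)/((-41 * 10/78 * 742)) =78/76055 = 0.00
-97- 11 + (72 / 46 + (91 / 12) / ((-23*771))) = -22648987/212796 = -106.44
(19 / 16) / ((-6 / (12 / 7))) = -19/56 = -0.34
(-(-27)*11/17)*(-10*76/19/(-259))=11880/4403 = 2.70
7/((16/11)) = 4.81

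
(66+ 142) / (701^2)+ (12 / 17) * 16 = 94352528/8353817 = 11.29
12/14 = 6/7 = 0.86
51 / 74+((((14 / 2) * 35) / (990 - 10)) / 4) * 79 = 3331/592 = 5.63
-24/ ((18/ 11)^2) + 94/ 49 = -9320/1323 = -7.04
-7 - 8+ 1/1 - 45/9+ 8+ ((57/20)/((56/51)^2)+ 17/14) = -7.42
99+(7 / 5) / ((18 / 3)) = 2977/30 = 99.23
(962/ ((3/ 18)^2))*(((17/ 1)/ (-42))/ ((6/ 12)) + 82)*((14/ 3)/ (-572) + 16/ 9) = 104491700/21 = 4975795.24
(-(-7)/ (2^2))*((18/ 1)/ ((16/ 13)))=819/32 = 25.59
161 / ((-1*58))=-161/58 = -2.78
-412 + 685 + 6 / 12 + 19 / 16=4395/16 = 274.69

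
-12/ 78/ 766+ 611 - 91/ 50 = 151655311/248950 = 609.18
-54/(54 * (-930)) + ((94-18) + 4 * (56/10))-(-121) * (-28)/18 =-250601/2790 = -89.82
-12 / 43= -0.28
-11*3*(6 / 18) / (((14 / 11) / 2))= -121/7 = -17.29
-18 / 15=-6/5 = -1.20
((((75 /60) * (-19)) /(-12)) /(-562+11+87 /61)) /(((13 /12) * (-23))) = 5795/40094704 = 0.00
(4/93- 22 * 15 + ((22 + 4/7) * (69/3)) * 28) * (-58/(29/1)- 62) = -84554368/93 = -909186.75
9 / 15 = 3/5 = 0.60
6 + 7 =13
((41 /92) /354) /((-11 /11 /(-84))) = 287/2714 = 0.11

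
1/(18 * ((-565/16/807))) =-2152/1695 = -1.27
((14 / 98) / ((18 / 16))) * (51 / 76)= 34/399 = 0.09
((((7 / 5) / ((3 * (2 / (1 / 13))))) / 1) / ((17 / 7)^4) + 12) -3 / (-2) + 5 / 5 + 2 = 268737221/16286595 = 16.50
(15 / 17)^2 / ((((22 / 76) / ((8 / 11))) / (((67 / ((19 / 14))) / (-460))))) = -168840/804287 = -0.21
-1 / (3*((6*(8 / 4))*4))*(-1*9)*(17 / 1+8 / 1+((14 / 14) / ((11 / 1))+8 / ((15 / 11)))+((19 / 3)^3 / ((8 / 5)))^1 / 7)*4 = 4460657/332640 = 13.41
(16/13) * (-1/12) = -4/39 = -0.10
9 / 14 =0.64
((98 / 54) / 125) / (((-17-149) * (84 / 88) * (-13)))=77/10924875 = 0.00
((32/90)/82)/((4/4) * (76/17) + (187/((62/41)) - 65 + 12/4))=8432/128602035 = 0.00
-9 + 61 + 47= 99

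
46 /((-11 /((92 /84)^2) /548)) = -13335032/4851 = -2748.92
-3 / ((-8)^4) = -3/4096 = 0.00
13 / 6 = 2.17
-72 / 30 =-12/5 = -2.40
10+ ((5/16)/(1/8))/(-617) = 12335/1234 = 10.00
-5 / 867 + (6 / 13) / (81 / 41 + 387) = -15247/3328702 = 0.00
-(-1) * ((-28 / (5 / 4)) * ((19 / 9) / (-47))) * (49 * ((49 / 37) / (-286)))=-2554664/11190465 = -0.23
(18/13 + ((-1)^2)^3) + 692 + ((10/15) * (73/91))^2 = 51773107/74529 = 694.67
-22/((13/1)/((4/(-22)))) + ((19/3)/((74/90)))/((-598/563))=-11819/1702 = -6.94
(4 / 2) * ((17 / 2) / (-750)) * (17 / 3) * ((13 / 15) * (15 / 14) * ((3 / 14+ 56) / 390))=-227443/13230000 = -0.02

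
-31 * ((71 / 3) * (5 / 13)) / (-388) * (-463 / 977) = -5095315/14783964 = -0.34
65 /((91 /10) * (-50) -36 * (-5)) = -0.24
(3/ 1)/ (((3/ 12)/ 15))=180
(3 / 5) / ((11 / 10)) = 6/11 = 0.55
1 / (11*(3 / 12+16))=0.01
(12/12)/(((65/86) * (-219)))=-0.01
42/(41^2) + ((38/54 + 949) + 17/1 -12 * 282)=-109712693/45387 = -2417.27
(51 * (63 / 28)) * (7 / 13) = 61.79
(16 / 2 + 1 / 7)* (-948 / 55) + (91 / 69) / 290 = -43249013/308154 = -140.35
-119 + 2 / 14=-832/7 = -118.86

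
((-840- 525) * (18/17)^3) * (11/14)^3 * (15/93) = -946041525/7462847 = -126.77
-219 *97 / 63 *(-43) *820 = 249676060/21 = 11889336.19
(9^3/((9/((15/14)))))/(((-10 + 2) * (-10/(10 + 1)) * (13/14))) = 2673/208 = 12.85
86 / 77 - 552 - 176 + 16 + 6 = -54276/77 = -704.88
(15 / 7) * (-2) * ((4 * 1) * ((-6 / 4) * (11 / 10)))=198/7 = 28.29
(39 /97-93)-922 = -1014.60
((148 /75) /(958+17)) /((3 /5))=148/43875 = 0.00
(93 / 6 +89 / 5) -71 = -37.70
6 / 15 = 2/5 = 0.40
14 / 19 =0.74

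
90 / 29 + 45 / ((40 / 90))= 104.35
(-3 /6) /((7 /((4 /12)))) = -1/42 = -0.02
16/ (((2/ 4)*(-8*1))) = -4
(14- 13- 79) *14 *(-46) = 50232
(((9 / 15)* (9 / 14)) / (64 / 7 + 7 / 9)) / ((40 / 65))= 3159/50000 = 0.06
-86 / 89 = -0.97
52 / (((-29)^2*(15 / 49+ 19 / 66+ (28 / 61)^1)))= 10258248/174703453 = 0.06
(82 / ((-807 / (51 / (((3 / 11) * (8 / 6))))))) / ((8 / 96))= -46002/269 = -171.01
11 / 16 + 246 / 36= 361/48 = 7.52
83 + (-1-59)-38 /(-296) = 3423/148 = 23.13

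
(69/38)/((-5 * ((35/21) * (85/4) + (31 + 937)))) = -414/1143895 = 0.00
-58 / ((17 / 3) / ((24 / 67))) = -4176/1139 = -3.67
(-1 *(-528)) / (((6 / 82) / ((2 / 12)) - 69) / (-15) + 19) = 6765/302 = 22.40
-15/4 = -3.75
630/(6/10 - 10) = -3150/47 = -67.02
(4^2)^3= 4096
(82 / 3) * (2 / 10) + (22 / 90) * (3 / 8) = 667/120 = 5.56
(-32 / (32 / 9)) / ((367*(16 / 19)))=-171/5872 = -0.03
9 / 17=0.53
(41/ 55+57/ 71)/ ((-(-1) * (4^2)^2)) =3023/499840 = 0.01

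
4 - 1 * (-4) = 8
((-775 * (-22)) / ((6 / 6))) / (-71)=-240.14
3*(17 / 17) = 3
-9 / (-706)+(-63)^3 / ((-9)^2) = -2179413/706 = -3086.99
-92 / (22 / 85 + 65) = -7820/5547 = -1.41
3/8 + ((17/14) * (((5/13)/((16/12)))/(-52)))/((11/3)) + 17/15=9409937/6246240 = 1.51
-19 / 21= -0.90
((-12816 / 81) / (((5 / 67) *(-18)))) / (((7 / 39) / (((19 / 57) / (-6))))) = -310076/8505 = -36.46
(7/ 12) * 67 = 469/12 = 39.08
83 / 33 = 2.52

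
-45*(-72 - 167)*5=53775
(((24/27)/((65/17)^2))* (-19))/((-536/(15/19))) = 289/169845 = 0.00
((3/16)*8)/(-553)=-3/1106 = 0.00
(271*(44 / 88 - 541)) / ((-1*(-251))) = -292951/502 = -583.57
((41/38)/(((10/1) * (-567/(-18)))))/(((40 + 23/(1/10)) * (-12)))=-41/38782800 = 0.00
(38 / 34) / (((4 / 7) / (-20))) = -665/17 = -39.12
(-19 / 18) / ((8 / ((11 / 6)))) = -209/864 = -0.24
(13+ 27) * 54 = 2160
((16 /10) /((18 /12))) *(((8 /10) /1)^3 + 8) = 17024/1875 = 9.08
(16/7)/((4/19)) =76/7 = 10.86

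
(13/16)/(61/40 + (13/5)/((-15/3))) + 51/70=10813/7035 = 1.54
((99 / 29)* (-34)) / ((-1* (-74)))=-1683/1073 = -1.57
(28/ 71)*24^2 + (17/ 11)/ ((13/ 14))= 2323202/10153 = 228.82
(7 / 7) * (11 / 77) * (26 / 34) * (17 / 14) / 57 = 13/5586 = 0.00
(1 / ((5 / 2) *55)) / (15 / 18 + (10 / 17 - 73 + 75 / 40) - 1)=-816/7932925 = 0.00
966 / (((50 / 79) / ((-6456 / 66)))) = -41056932/275 = -149297.93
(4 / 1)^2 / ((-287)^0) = 16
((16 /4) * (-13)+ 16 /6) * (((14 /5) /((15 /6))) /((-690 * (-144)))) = -259/465750 = 0.00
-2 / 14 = -1/7 = -0.14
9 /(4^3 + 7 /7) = 9/65 = 0.14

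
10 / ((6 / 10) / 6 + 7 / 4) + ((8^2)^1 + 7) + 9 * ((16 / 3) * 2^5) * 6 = 343819/37 = 9292.41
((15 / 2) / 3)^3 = 125/8 = 15.62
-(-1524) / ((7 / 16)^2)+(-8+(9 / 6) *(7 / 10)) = 7796069/980 = 7955.17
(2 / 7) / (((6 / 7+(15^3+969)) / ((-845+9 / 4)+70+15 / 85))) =-52535/1034076 = -0.05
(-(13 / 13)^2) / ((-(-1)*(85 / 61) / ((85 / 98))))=-61/98 = -0.62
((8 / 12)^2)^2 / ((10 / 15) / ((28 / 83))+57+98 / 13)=2912/980559 = 0.00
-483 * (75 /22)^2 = -2716875/484 = -5613.38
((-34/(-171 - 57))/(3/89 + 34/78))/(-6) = -19669/371640 = -0.05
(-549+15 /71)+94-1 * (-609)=10949/71 = 154.21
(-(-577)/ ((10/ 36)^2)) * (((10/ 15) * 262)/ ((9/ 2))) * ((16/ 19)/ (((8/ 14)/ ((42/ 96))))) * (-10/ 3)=-623791.66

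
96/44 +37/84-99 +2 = -87205/924 = -94.38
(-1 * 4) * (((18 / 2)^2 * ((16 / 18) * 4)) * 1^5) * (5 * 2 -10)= 0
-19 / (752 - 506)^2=-19/60516 = 0.00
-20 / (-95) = 0.21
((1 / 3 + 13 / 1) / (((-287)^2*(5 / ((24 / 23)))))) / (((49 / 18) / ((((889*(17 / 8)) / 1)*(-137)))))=-42592752/13261409 = -3.21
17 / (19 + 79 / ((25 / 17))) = 425/1818 = 0.23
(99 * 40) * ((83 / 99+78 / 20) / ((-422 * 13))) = -9382/2743 = -3.42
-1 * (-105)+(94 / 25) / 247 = 648469/6175 = 105.02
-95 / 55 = -19/11 = -1.73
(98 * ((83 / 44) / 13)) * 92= 1308.27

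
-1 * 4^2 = -16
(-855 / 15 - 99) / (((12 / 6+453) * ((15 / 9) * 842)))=-18/73675 = 0.00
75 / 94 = 0.80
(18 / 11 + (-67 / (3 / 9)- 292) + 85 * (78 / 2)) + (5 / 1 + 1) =31126/11 = 2829.64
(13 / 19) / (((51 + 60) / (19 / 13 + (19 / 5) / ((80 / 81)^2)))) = 117293/3552000 = 0.03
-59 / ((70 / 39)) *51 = -117351/70 = -1676.44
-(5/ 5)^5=-1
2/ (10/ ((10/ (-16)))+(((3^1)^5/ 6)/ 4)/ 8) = -128/943 = -0.14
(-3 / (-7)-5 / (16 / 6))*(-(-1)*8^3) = -5184/7 = -740.57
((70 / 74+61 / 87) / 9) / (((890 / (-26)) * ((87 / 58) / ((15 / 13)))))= -10604/2578419 = 0.00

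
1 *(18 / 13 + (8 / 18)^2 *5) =2.37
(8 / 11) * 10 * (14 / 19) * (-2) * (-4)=42.87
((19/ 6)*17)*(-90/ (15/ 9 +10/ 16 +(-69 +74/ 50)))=2907000/39137 = 74.28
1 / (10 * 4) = 1/40 = 0.02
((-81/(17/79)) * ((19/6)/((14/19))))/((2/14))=-770013/68 = -11323.72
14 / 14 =1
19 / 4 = 4.75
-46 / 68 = -23/34 = -0.68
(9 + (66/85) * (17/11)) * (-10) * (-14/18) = 238/3 = 79.33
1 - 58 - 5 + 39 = -23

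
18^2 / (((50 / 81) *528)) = 2187/2200 = 0.99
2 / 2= 1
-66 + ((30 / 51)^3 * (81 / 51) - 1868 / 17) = -175.56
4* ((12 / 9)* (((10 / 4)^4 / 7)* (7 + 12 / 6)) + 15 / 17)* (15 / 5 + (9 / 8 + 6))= 2747.79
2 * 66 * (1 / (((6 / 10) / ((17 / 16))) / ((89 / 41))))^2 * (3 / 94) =629521475/10112896 = 62.25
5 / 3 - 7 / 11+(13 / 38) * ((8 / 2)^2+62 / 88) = 33833/5016 = 6.75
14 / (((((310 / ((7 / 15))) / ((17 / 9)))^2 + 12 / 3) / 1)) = 99127/875739572 = 0.00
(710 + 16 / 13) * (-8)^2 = 45518.77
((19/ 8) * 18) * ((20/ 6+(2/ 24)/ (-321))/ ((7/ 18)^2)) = 19759221/20972 = 942.17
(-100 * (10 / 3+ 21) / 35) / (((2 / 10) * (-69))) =5.04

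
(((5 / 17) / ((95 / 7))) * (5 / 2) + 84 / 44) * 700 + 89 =1463.29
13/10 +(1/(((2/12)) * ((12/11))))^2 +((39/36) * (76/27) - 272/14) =172037/11340 = 15.17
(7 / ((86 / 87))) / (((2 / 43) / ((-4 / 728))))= -0.84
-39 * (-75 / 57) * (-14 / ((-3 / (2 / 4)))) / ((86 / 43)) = 2275/38 = 59.87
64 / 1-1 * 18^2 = -260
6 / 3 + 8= 10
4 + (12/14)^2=232/49 = 4.73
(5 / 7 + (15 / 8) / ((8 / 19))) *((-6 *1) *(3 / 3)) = -6945/224 = -31.00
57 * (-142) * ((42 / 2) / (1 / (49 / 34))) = -4164363/17 = -244962.53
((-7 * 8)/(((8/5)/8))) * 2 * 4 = -2240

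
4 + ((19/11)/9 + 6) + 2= 1207/99 = 12.19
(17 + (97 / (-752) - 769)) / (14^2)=-565601/147392 = -3.84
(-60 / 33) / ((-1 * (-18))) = -10/99 = -0.10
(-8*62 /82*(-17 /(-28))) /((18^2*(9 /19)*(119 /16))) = -4712/1464561 = 0.00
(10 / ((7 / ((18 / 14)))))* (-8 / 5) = -144/49 = -2.94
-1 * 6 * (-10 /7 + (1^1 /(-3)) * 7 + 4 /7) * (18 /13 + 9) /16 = 9045/728 = 12.42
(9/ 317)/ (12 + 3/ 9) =27/11729 = 0.00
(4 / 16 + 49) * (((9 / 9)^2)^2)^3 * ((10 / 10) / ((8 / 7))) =43.09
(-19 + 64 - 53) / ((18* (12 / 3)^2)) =-1/36 = -0.03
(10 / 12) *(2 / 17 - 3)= -245/102 = -2.40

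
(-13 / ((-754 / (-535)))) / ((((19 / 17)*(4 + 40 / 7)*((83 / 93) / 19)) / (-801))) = 14487.76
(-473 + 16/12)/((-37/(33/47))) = 15565/1739 = 8.95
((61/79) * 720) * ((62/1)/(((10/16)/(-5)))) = -21784320/79 = -275750.89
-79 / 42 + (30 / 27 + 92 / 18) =547/126 = 4.34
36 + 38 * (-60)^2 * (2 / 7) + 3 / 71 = 19443513/497 = 39121.76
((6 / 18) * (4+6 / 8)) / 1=19/12 = 1.58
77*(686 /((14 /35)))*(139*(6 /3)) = 36711290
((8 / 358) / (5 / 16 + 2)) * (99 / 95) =6336/629185 = 0.01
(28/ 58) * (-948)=-13272/29 = -457.66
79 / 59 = 1.34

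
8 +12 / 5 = 52/5 = 10.40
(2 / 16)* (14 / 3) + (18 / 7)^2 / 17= 9719/9996 = 0.97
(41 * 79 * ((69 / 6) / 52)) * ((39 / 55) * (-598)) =-66823809/220 = -303744.59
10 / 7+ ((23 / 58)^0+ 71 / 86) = 1959/602 = 3.25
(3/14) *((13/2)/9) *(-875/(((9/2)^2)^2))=-6500/19683 = -0.33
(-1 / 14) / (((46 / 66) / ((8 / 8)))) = -33/322 = -0.10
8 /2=4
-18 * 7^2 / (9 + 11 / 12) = -1512/17 = -88.94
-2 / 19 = -0.11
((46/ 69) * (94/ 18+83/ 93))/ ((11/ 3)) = 3412/3069 = 1.11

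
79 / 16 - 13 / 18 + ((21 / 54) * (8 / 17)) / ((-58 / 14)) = 98705/23664 = 4.17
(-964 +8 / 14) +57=-6345/7 = -906.43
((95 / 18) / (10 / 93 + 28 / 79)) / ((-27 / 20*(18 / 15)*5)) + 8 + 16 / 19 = 7.43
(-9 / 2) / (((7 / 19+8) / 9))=-513/106 = -4.84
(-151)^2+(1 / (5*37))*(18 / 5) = 21090943/925 = 22801.02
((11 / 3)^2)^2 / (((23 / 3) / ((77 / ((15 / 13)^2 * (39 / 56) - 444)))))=-820715896/200307897 = -4.10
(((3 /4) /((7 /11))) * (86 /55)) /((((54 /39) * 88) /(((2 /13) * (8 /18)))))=43/41580 = 0.00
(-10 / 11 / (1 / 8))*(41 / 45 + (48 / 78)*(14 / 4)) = -2608/117 = -22.29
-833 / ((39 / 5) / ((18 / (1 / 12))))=-299880/13 = -23067.69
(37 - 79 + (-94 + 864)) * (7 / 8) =637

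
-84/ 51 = -28/17 = -1.65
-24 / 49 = -0.49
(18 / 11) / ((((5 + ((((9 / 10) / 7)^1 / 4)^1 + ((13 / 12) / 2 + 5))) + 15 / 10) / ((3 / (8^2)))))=2835/446248 = 0.01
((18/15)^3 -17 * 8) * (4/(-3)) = 67136/375 = 179.03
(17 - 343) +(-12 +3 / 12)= -1351/4 = -337.75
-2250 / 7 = -321.43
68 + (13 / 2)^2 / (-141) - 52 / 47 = 37559/564 = 66.59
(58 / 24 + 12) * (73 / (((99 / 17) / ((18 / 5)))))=214693/330 = 650.58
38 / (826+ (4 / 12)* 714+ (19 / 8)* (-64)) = 1/24 = 0.04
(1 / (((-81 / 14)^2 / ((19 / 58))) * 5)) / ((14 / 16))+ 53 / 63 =5617261/6659415 = 0.84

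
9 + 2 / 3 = 29/3 = 9.67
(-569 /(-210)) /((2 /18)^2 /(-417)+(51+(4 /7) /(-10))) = 6406371/120448712 = 0.05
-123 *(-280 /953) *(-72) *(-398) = 986912640/953 = 1035585.14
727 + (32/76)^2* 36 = 264751/361 = 733.38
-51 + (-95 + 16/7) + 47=-677/7 = -96.71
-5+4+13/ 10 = 3/10 = 0.30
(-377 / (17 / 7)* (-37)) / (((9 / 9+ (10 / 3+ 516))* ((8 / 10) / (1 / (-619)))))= -209235/9386516 = -0.02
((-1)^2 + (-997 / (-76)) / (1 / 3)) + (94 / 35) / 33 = 3549529/87780 = 40.44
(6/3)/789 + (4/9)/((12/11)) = 2911/7101 = 0.41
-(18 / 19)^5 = -1889568/2476099 = -0.76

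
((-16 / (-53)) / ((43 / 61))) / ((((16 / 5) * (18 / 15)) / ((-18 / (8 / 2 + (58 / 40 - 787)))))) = 91500/35623049 = 0.00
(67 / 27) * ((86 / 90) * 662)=1907222/1215 = 1569.73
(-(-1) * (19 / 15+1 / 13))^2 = 1.81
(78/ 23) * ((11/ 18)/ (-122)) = -143/8418 = -0.02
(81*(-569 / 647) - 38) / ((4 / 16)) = -282700/647 = -436.94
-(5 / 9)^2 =-25/81 = -0.31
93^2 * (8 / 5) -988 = 64252/5 = 12850.40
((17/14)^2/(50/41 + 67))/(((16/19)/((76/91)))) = 4277489/199549168 = 0.02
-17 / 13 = -1.31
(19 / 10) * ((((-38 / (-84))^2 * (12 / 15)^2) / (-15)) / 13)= -13718/10749375 = 0.00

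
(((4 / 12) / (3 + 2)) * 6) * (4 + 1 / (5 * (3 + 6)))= 362/225 = 1.61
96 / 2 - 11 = 37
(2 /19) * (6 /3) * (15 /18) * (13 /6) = 65/171 = 0.38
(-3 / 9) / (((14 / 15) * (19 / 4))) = -10/133 = -0.08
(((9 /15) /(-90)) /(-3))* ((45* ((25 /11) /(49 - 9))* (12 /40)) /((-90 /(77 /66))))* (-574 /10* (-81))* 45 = -162729/35200 = -4.62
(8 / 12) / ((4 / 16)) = 8/3 = 2.67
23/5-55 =-252/5 = -50.40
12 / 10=6/5 = 1.20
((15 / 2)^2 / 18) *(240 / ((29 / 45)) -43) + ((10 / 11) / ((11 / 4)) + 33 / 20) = 144767119/140360 = 1031.40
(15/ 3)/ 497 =5/497 = 0.01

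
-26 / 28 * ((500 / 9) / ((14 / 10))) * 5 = -81250/441 = -184.24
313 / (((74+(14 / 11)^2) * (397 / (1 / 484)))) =313/14530200 = 0.00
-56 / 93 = -0.60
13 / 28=0.46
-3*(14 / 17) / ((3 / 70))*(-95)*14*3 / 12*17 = 325850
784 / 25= 31.36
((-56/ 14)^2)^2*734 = 187904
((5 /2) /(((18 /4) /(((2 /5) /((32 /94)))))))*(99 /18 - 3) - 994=-142901/144 = -992.37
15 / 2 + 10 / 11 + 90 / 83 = 17335/1826 = 9.49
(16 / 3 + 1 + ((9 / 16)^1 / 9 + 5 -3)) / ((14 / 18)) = 1209/112 = 10.79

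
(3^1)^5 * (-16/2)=-1944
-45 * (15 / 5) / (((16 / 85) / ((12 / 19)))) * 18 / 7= -309825/266 = -1164.76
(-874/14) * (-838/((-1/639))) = -234005634/7 = -33429376.29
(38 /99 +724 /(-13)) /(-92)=35591/59202 = 0.60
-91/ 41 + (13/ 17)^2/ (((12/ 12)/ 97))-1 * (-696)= 8892718/11849 = 750.50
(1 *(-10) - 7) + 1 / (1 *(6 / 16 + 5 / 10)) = -111/7 = -15.86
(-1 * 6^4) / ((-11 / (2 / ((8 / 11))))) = 324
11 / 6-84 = -493/6 = -82.17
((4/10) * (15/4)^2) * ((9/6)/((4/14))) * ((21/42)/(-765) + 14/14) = 32109/1088 = 29.51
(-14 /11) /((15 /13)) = -182/165 = -1.10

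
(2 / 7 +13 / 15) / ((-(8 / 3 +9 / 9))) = -11/35 = -0.31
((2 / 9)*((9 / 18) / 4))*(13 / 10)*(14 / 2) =91/360 = 0.25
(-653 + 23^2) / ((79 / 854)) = -105896/79 = -1340.46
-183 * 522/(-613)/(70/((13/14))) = 620919/300370 = 2.07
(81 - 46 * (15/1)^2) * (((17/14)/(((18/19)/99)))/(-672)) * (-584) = -1132423.58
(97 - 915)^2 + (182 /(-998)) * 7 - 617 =333584356/499 = 668505.72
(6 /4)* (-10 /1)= -15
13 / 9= 1.44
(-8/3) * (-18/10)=24/5 = 4.80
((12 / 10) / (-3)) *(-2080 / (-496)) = -52/31 = -1.68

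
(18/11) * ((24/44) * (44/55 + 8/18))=672/605 = 1.11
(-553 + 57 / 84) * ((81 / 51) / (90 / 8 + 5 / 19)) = -1586709/20825 = -76.19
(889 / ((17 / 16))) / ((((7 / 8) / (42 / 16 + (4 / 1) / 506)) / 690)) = 324855840/187 = 1737197.01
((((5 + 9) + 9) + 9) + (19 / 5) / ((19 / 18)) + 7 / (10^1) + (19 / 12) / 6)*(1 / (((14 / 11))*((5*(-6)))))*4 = -144793/37800 = -3.83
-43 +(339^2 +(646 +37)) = 115561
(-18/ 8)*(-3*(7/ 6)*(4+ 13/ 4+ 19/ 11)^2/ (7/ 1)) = 1404225/15488 = 90.67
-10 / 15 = -0.67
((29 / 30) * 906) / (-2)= -4379/10 = -437.90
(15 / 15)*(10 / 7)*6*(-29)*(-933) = 1623420/7 = 231917.14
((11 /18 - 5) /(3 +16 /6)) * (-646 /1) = 1501/3 = 500.33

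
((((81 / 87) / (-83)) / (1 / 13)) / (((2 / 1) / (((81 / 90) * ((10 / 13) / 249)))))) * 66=-2673/199781 = -0.01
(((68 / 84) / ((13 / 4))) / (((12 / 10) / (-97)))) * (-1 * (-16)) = -263840/819 = -322.15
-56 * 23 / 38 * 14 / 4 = -2254/19 = -118.63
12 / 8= 3/2 = 1.50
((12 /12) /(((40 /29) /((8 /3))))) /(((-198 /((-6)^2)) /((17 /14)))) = -493/1155 = -0.43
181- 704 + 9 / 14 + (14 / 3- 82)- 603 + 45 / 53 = -2675299/2226 = -1201.84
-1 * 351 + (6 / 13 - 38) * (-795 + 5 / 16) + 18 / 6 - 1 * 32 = 765735/26 = 29451.35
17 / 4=4.25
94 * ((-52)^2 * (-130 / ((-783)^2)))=-33042880/613089 = -53.90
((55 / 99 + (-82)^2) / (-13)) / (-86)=60521/10062 = 6.01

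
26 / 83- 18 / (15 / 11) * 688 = -3768734/415 = -9081.29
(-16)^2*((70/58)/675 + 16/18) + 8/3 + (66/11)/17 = 15376394/66555 = 231.03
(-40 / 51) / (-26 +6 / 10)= 200/6477 = 0.03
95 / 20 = 19/4 = 4.75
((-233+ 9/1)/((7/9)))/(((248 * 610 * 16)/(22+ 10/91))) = -4527/1720810 = 0.00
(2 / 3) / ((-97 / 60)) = -40/97 = -0.41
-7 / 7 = -1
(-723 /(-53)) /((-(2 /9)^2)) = -58563/212 = -276.24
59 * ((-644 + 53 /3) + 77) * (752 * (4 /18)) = -146236928/27 = -5416182.52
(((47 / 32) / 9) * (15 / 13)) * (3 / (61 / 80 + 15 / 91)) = 8225/13502 = 0.61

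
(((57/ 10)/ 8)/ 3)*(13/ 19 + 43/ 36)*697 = 179129/576 = 310.99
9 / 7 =1.29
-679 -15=-694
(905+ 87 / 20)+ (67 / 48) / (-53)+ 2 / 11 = 127258007/139920 = 909.51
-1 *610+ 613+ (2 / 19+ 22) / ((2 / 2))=477/19 = 25.11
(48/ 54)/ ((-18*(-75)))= 4/6075 = 0.00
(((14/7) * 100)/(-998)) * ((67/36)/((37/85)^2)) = -12101875/6148179 = -1.97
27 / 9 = 3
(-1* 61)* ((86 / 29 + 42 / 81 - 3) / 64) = -23119/50112 = -0.46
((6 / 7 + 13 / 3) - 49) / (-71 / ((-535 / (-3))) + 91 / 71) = -17473100/352401 = -49.58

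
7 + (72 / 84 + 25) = 230/7 = 32.86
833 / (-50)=-833/50 = -16.66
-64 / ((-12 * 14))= 8/21 = 0.38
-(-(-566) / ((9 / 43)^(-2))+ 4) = -53242/1849 = -28.80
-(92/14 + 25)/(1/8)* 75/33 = -44200/77 = -574.03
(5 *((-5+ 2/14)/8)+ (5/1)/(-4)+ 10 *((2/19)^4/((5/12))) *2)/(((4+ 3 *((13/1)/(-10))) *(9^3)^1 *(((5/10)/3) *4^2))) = -361505/16420446 = -0.02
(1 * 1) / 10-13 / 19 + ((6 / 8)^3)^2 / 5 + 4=1343003/389120 = 3.45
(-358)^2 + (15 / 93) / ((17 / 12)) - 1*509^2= -68993199/527 = -130916.89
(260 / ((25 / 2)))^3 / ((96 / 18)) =210912/125 = 1687.30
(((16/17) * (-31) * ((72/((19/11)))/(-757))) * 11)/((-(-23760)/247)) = 35464/193035 = 0.18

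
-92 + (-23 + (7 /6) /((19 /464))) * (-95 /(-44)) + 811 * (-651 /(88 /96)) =-576037.60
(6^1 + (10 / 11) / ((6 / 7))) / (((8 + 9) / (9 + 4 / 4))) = 2330/561 = 4.15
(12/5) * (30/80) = 9/10 = 0.90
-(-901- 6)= 907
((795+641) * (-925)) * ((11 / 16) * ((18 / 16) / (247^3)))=-32875425/482215136 = -0.07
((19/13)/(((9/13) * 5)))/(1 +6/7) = 133/585 = 0.23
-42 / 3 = -14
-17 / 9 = -1.89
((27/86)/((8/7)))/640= 189/440320 = 0.00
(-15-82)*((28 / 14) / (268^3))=-97/9624416 = 0.00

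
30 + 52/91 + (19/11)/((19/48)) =2690/77 = 34.94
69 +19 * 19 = 430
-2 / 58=-1/29 = -0.03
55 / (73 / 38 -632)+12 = 11.91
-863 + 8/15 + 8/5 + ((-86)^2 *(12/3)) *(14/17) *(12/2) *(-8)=-1170298.98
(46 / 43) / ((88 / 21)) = 483/1892 = 0.26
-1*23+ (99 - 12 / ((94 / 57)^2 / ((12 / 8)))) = 306527/4418 = 69.38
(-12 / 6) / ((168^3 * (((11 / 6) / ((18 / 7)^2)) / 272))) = -153/369754 = 0.00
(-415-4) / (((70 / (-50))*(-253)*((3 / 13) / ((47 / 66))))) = -1280045/350658 = -3.65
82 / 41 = 2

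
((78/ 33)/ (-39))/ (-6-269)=2/9075 = 0.00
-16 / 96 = -1/6 = -0.17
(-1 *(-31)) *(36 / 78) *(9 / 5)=1674/65 = 25.75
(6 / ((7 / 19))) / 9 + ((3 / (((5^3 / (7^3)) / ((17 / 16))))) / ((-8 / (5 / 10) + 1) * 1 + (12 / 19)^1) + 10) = 6115633/546000 = 11.20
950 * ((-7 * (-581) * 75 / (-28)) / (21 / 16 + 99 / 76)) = -209741000/53 = -3957377.36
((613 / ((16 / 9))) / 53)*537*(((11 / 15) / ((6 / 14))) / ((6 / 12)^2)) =25346937/1060 = 23912.20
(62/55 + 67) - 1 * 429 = -19848/55 = -360.87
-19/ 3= -6.33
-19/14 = -1.36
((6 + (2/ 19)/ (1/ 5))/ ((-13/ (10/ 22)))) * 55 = -3100/247 = -12.55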